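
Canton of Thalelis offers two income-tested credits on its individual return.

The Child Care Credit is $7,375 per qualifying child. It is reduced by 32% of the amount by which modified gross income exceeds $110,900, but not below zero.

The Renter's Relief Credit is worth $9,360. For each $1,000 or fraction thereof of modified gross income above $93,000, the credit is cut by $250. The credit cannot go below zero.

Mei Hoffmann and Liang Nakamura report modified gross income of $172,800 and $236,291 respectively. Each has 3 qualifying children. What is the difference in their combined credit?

$2,317

Mei ($172,800): Child Care Credit: base = 3 × $7,375 = $22,125. 32% of the $61,900 excess over $110,900 is $19,808; credit = $22,125 − $19,808 = $2,317. Renter's Relief Credit: income exceeds $93,000 by $79,800 → 80 increments × $250 = $20,000 ≥ base, so the credit is $0. total $2,317 + $0 = $2,317
Liang ($236,291): Child Care Credit: base = 3 × $7,375 = $22,125. 32% of the $125,391 excess over $110,900 is $40,125.12 ≥ base, so the credit is $0. Renter's Relief Credit: income exceeds $93,000 by $143,291 → 144 increments × $250 = $36,000 ≥ base, so the credit is $0. total $0 + $0 = $0
Difference: |$2,317 − $0| = $2,317.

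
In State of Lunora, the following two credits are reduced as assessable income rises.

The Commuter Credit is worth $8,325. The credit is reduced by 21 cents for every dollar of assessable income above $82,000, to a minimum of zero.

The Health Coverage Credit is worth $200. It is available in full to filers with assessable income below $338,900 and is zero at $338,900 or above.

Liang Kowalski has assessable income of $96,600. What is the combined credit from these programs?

Commuter Credit: 21% of the $14,600 excess over $82,000 is $3,066; credit = $8,325 − $3,066 = $5,259.
Health Coverage Credit: $96,600 is below the $338,900 cutoff, so the full $200 applies.
Total: $5,259 + $200 = $5,459.

$5,459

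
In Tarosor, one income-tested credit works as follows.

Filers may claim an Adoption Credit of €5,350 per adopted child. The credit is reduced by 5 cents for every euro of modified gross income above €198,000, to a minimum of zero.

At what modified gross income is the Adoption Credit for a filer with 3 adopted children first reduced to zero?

Full credit = 3 × €5,350 = €16,050.
The credit falls by 5% of each euro above €198,000, so it reaches zero when the excess is €16,050 / 5% = €321,000: income = €198,000 + €321,000 = €519,000.

€519,000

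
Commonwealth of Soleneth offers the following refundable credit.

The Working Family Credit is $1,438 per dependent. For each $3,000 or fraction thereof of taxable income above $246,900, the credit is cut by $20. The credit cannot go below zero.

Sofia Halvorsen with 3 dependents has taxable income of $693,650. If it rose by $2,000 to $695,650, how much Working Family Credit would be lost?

At $693,650 — base = 3 × $1,438 = $4,314. income exceeds $246,900 by $446,750, which is 149 full-or-partial $3,000 increments; reduction = 149 × $20 = $2,980, leaving $1,334.
At $695,650 — base = 3 × $1,438 = $4,314. income exceeds $246,900 by $448,750, which is 150 full-or-partial $3,000 increments; reduction = 150 × $20 = $3,000, leaving $1,314.
Lost: $1,334 − $1,314 = $20.

$20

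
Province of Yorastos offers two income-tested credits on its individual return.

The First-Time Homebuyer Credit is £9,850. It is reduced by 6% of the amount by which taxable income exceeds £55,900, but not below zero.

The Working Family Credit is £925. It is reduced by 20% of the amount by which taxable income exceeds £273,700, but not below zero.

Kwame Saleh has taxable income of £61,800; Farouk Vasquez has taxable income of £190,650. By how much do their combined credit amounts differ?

Kwame (£61,800): First-Time Homebuyer Credit: 6% of the £5,900 excess over £55,900 is £354; credit = £9,850 − £354 = £9,496. Working Family Credit: £61,800 is at or below the £273,700 threshold, so the full £925 applies. total £9,496 + £925 = £10,421
Farouk (£190,650): First-Time Homebuyer Credit: 6% of the £134,750 excess over £55,900 is £8,085; credit = £9,850 − £8,085 = £1,765. Working Family Credit: £190,650 is at or below the £273,700 threshold, so the full £925 applies. total £1,765 + £925 = £2,690
Difference: |£10,421 − £2,690| = £7,731.

£7,731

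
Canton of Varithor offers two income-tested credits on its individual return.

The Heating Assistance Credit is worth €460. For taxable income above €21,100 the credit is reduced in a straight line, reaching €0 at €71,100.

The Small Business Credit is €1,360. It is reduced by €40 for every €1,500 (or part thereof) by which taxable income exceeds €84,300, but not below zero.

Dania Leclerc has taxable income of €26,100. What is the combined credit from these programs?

€1,774

Heating Assistance Credit: €26,100 is €5,000 into a €50,000 phase-out range, leaving 45,000/50,000 of the credit: €460 × 45,000/50,000 = €414.
Small Business Credit: €26,100 is at or below the €84,300 threshold, so the full €1,360 applies.
Total: €414 + €1,360 = €1,774.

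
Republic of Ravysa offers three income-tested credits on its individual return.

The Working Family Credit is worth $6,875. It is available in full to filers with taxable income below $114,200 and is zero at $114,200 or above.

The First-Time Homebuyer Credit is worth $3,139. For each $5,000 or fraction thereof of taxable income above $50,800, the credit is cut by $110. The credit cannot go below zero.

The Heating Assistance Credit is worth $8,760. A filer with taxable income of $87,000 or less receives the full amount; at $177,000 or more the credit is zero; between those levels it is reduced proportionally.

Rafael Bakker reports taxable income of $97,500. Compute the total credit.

Working Family Credit: $97,500 is below the $114,200 cutoff, so the full $6,875 applies.
First-Time Homebuyer Credit: income exceeds $50,800 by $46,700, which is 10 full-or-partial $5,000 increments; reduction = 10 × $110 = $1,100, leaving $2,039.
Heating Assistance Credit: $97,500 is $10,500 into a $90,000 phase-out range, leaving 79,500/90,000 of the credit: $8,760 × 79,500/90,000 = $7,738.
Total: $6,875 + $2,039 + $7,738 = $16,652.

$16,652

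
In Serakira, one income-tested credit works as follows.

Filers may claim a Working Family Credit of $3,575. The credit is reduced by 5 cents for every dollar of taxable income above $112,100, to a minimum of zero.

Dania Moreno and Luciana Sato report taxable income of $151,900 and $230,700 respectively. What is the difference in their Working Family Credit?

Dania ($151,900): Working Family Credit: 5% of the $39,800 excess over $112,100 is $1,990; credit = $3,575 − $1,990 = $1,585.
Luciana ($230,700): Working Family Credit: 5% of the $118,600 excess over $112,100 is $5,930 ≥ base, so the credit is $0.
Difference: |$1,585 − $0| = $1,585.

$1,585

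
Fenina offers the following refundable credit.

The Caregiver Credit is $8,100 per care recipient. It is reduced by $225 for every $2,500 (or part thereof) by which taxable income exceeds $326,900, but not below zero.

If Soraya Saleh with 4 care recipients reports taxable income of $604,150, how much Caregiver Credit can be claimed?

$7,425

Caregiver Credit: base = 4 × $8,100 = $32,400. income exceeds $326,900 by $277,250, which is 111 full-or-partial $2,500 increments; reduction = 111 × $225 = $24,975, leaving $7,425.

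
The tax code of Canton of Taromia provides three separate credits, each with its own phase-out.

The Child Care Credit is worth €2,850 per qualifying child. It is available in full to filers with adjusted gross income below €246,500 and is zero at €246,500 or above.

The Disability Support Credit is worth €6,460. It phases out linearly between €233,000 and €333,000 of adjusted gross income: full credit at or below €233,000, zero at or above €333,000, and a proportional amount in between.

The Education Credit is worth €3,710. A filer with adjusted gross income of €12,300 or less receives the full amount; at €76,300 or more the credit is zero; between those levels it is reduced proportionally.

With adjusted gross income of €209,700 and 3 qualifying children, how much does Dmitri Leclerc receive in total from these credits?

Child Care Credit: base = 3 × €2,850 = €8,550. €209,700 is below the €246,500 cutoff, so the full €8,550 applies.
Disability Support Credit: €209,700 is at or below the €233,000 threshold, so the full €6,460 applies.
Education Credit: €209,700 is at or above €76,300, so the credit is €0.
Total: €8,550 + €6,460 + €0 = €15,010.

€15,010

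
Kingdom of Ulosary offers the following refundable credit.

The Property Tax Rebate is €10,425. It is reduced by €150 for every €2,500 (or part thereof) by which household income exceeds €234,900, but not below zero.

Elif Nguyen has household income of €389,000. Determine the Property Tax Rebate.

€1,125

Property Tax Rebate: income exceeds €234,900 by €154,100, which is 62 full-or-partial €2,500 increments; reduction = 62 × €150 = €9,300, leaving €1,125.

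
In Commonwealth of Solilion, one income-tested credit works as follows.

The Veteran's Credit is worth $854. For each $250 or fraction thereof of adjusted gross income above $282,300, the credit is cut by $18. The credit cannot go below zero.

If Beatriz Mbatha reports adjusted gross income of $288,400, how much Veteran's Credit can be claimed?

$404

Veteran's Credit: income exceeds $282,300 by $6,100, which is 25 full-or-partial $250 increments; reduction = 25 × $18 = $450, leaving $404.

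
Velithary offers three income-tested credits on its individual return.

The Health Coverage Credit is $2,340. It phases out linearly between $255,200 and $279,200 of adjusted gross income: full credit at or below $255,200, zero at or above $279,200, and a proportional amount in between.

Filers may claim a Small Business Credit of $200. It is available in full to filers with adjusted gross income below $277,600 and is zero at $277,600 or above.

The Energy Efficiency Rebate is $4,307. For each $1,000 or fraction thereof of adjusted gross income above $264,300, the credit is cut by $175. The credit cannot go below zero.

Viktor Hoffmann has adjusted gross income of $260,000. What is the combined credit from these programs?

Health Coverage Credit: $260,000 is $4,800 into a $24,000 phase-out range, leaving 19,200/24,000 of the credit: $2,340 × 19,200/24,000 = $1,872.
Small Business Credit: $260,000 is below the $277,600 cutoff, so the full $200 applies.
Energy Efficiency Rebate: $260,000 is at or below the $264,300 threshold, so the full $4,307 applies.
Total: $1,872 + $200 + $4,307 = $6,379.

$6,379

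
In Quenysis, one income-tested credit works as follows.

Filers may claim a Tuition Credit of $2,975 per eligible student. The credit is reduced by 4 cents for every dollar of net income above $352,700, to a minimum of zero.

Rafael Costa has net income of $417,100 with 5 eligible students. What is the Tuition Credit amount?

$12,299

Tuition Credit: base = 5 × $2,975 = $14,875. 4% of the $64,400 excess over $352,700 is $2,576; credit = $14,875 − $2,576 = $12,299.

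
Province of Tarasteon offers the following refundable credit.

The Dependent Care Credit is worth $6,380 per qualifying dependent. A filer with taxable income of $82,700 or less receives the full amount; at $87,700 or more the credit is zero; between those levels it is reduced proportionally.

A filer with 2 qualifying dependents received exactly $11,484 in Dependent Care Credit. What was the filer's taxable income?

Full credit = 2 × $6,380 = $12,760.
$11,484 is 11,484/12,760 of the full $12,760, so 1,276/12,760 of the $5,000 range has been used: income = $82,700 + $5,000 × 1,276/12,760 = $83,200.

$83,200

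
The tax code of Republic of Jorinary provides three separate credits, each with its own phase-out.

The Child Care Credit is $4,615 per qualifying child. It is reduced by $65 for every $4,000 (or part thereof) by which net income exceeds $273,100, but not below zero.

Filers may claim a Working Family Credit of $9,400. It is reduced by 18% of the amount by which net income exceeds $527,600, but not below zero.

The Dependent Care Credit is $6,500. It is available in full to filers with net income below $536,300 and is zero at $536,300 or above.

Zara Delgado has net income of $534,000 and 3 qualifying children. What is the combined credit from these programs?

$24,303

Child Care Credit: base = 3 × $4,615 = $13,845. income exceeds $273,100 by $260,900, which is 66 full-or-partial $4,000 increments; reduction = 66 × $65 = $4,290, leaving $9,555.
Working Family Credit: 18% of the $6,400 excess over $527,600 is $1,152; credit = $9,400 − $1,152 = $8,248.
Dependent Care Credit: $534,000 is below the $536,300 cutoff, so the full $6,500 applies.
Total: $9,555 + $8,248 + $6,500 = $24,303.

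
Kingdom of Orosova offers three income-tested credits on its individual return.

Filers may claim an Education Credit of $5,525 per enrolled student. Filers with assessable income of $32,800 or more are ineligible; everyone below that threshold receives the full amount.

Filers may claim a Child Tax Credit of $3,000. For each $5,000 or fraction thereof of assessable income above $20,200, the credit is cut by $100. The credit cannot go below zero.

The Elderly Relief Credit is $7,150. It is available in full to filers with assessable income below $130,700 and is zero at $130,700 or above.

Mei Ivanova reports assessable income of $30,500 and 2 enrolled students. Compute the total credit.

$20,900

Education Credit: base = 2 × $5,525 = $11,050. $30,500 is below the $32,800 cutoff, so the full $11,050 applies.
Child Tax Credit: income exceeds $20,200 by $10,300, which is 3 full-or-partial $5,000 increments; reduction = 3 × $100 = $300, leaving $2,700.
Elderly Relief Credit: $30,500 is below the $130,700 cutoff, so the full $7,150 applies.
Total: $11,050 + $2,700 + $7,150 = $20,900.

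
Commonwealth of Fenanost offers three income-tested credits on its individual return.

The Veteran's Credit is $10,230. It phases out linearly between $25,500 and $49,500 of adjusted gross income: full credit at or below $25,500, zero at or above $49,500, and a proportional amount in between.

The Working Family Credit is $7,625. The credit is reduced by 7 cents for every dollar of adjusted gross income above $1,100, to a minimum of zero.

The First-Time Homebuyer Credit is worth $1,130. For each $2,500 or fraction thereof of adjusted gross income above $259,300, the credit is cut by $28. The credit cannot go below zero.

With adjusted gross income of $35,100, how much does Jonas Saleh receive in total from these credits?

$12,513

Veteran's Credit: $35,100 is $9,600 into a $24,000 phase-out range, leaving 14,400/24,000 of the credit: $10,230 × 14,400/24,000 = $6,138.
Working Family Credit: 7% of the $34,000 excess over $1,100 is $2,380; credit = $7,625 − $2,380 = $5,245.
First-Time Homebuyer Credit: $35,100 is at or below the $259,300 threshold, so the full $1,130 applies.
Total: $6,138 + $5,245 + $1,130 = $12,513.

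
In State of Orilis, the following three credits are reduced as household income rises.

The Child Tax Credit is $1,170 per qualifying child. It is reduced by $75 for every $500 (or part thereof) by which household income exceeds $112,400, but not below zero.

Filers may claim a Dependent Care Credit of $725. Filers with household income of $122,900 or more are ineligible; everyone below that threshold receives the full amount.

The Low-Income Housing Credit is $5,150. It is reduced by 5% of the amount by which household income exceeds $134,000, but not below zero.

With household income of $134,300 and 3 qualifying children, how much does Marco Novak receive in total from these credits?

$5,345

Child Tax Credit: base = 3 × $1,170 = $3,510. income exceeds $112,400 by $21,900, which is 44 full-or-partial $500 increments; reduction = 44 × $75 = $3,300, leaving $210.
Dependent Care Credit: $134,300 meets or exceeds the $122,900 cutoff, so the credit is $0.
Low-Income Housing Credit: 5% of the $300 excess over $134,000 is $15; credit = $5,150 − $15 = $5,135.
Total: $210 + $0 + $5,135 = $5,345.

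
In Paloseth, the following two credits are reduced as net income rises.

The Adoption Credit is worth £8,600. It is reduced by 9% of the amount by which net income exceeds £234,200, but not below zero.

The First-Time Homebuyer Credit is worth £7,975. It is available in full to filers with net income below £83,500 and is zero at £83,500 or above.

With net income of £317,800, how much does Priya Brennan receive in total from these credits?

£1,076

Adoption Credit: 9% of the £83,600 excess over £234,200 is £7,524; credit = £8,600 − £7,524 = £1,076.
First-Time Homebuyer Credit: £317,800 meets or exceeds the £83,500 cutoff, so the credit is £0.
Total: £1,076 + £0 = £1,076.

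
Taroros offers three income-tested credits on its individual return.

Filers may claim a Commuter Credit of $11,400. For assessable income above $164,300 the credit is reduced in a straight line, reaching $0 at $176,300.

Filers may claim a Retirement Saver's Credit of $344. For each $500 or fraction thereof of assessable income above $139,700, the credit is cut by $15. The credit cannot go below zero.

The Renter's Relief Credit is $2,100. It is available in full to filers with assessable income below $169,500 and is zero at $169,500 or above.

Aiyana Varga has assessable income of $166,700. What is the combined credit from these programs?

Commuter Credit: $166,700 is $2,400 into a $12,000 phase-out range, leaving 9,600/12,000 of the credit: $11,400 × 9,600/12,000 = $9,120.
Retirement Saver's Credit: income exceeds $139,700 by $27,000 → 54 increments × $15 = $810 ≥ base, so the credit is $0.
Renter's Relief Credit: $166,700 is below the $169,500 cutoff, so the full $2,100 applies.
Total: $9,120 + $0 + $2,100 = $11,220.

$11,220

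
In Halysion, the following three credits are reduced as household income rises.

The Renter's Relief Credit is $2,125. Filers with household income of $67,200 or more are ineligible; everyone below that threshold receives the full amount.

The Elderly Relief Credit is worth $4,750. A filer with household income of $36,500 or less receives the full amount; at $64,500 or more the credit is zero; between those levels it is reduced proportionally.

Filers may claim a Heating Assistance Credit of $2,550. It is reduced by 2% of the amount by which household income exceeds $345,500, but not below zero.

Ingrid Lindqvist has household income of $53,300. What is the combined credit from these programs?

$6,575

Renter's Relief Credit: $53,300 is below the $67,200 cutoff, so the full $2,125 applies.
Elderly Relief Credit: $53,300 is $16,800 into a $28,000 phase-out range, leaving 11,200/28,000 of the credit: $4,750 × 11,200/28,000 = $1,900.
Heating Assistance Credit: $53,300 is at or below the $345,500 threshold, so the full $2,550 applies.
Total: $2,125 + $1,900 + $2,550 = $6,575.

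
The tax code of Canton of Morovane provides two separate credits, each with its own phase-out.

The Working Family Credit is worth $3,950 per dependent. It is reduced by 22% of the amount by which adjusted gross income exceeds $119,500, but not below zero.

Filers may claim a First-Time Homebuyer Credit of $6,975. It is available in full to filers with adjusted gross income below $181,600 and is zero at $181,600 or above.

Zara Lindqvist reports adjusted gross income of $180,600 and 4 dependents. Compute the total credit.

$9,333

Working Family Credit: base = 4 × $3,950 = $15,800. 22% of the $61,100 excess over $119,500 is $13,442; credit = $15,800 − $13,442 = $2,358.
First-Time Homebuyer Credit: $180,600 is below the $181,600 cutoff, so the full $6,975 applies.
Total: $2,358 + $6,975 = $9,333.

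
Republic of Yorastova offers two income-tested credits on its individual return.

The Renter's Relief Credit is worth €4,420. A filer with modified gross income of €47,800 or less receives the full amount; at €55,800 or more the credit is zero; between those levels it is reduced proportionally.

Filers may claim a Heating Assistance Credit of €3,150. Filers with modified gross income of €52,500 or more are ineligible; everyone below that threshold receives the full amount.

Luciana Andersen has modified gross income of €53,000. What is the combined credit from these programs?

€1,547

Renter's Relief Credit: €53,000 is €5,200 into a €8,000 phase-out range, leaving 2,800/8,000 of the credit: €4,420 × 2,800/8,000 = €1,547.
Heating Assistance Credit: €53,000 meets or exceeds the €52,500 cutoff, so the credit is €0.
Total: €1,547 + €0 = €1,547.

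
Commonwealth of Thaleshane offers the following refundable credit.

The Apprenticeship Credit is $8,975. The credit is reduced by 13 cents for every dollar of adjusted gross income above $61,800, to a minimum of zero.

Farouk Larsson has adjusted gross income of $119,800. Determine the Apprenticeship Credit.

$1,435

Apprenticeship Credit: 13% of the $58,000 excess over $61,800 is $7,540; credit = $8,975 − $7,540 = $1,435.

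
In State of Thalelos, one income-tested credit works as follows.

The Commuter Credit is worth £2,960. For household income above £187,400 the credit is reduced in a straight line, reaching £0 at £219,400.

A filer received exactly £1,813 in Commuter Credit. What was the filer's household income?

£199,800

£1,813 is 1,813/2,960 of the full £2,960, so 1,147/2,960 of the £32,000 range has been used: income = £187,400 + £32,000 × 1,147/2,960 = £199,800.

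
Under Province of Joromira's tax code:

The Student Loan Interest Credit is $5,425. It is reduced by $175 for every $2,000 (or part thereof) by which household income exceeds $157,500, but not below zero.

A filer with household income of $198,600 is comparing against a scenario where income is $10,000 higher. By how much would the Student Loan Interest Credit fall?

$875

At $198,600 — income exceeds $157,500 by $41,100, which is 21 full-or-partial $2,000 increments; reduction = 21 × $175 = $3,675, leaving $1,750.
At $208,600 — income exceeds $157,500 by $51,100, which is 26 full-or-partial $2,000 increments; reduction = 26 × $175 = $4,550, leaving $875.
Lost: $1,750 − $875 = $875.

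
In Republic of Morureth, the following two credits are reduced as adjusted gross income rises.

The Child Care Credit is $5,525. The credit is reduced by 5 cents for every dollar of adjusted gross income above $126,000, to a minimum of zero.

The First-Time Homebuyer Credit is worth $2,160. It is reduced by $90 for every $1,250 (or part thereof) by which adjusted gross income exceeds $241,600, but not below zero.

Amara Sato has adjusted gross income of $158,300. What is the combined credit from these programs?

Child Care Credit: 5% of the $32,300 excess over $126,000 is $1,615; credit = $5,525 − $1,615 = $3,910.
First-Time Homebuyer Credit: $158,300 is at or below the $241,600 threshold, so the full $2,160 applies.
Total: $3,910 + $2,160 = $6,070.

$6,070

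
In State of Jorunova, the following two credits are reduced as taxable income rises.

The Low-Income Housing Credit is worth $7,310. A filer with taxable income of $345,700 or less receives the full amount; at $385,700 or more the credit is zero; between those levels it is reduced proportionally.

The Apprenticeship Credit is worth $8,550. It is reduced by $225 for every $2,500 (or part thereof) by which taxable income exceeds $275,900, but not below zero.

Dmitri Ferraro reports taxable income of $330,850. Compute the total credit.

Low-Income Housing Credit: $330,850 is at or below the $345,700 threshold, so the full $7,310 applies.
Apprenticeship Credit: income exceeds $275,900 by $54,950, which is 22 full-or-partial $2,500 increments; reduction = 22 × $225 = $4,950, leaving $3,600.
Total: $7,310 + $3,600 = $10,910.

$10,910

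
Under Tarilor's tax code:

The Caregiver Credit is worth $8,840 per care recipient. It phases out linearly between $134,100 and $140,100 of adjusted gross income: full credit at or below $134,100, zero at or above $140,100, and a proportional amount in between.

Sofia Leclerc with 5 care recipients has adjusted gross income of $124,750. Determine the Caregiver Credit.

$44,200

Caregiver Credit: base = 5 × $8,840 = $44,200. $124,750 is at or below the $134,100 threshold, so the full $44,200 applies.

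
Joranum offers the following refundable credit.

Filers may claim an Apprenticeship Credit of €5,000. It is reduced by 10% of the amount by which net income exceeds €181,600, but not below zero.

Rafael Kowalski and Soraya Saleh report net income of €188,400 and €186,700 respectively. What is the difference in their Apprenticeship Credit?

Rafael (€188,400): Apprenticeship Credit: 10% of the €6,800 excess over €181,600 is €680; credit = €5,000 − €680 = €4,320.
Soraya (€186,700): Apprenticeship Credit: 10% of the €5,100 excess over €181,600 is €510; credit = €5,000 − €510 = €4,490.
Difference: |€4,320 − €4,490| = €170.

€170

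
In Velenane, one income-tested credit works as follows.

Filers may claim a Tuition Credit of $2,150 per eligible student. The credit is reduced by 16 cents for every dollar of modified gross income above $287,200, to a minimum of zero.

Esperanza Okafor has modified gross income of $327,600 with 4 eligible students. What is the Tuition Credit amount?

$2,136

Tuition Credit: base = 4 × $2,150 = $8,600. 16% of the $40,400 excess over $287,200 is $6,464; credit = $8,600 − $6,464 = $2,136.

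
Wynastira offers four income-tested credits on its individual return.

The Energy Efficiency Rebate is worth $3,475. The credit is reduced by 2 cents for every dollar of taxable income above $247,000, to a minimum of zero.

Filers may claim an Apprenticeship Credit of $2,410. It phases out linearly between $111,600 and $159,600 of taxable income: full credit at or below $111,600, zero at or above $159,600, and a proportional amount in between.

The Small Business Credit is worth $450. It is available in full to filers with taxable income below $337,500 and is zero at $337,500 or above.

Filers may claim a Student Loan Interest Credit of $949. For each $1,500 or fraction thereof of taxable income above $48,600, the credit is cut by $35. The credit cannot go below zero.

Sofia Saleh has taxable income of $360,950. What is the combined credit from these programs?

Energy Efficiency Rebate: 2% of the $113,950 excess over $247,000 is $2,279; credit = $3,475 − $2,279 = $1,196.
Apprenticeship Credit: $360,950 is at or above $159,600, so the credit is $0.
Small Business Credit: $360,950 meets or exceeds the $337,500 cutoff, so the credit is $0.
Student Loan Interest Credit: income exceeds $48,600 by $312,350 → 209 increments × $35 = $7,315 ≥ base, so the credit is $0.
Total: $1,196 + $0 + $0 + $0 = $1,196.

$1,196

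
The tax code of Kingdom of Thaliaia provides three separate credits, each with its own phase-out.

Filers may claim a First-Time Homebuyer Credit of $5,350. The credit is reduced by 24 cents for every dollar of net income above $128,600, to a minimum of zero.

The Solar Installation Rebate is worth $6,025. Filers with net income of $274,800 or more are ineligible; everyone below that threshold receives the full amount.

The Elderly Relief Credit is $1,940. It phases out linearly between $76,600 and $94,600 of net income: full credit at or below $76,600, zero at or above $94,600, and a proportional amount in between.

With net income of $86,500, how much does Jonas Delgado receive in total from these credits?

$12,248

First-Time Homebuyer Credit: $86,500 is at or below the $128,600 threshold, so the full $5,350 applies.
Solar Installation Rebate: $86,500 is below the $274,800 cutoff, so the full $6,025 applies.
Elderly Relief Credit: $86,500 is $9,900 into a $18,000 phase-out range, leaving 8,100/18,000 of the credit: $1,940 × 8,100/18,000 = $873.
Total: $5,350 + $6,025 + $873 = $12,248.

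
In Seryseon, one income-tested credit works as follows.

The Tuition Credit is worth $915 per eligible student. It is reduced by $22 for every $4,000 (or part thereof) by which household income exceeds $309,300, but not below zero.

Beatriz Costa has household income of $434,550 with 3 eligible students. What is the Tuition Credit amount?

Tuition Credit: base = 3 × $915 = $2,745. income exceeds $309,300 by $125,250, which is 32 full-or-partial $4,000 increments; reduction = 32 × $22 = $704, leaving $2,041.

$2,041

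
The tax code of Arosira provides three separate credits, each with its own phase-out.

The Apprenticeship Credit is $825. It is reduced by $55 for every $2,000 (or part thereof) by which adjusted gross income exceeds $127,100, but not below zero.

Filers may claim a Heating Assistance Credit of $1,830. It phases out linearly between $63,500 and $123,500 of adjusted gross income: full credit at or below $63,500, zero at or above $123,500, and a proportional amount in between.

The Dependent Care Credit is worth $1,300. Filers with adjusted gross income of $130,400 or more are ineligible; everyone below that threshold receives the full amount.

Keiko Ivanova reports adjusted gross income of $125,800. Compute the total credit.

$2,125

Apprenticeship Credit: $125,800 is at or below the $127,100 threshold, so the full $825 applies.
Heating Assistance Credit: $125,800 is at or above $123,500, so the credit is $0.
Dependent Care Credit: $125,800 is below the $130,400 cutoff, so the full $1,300 applies.
Total: $825 + $0 + $1,300 = $2,125.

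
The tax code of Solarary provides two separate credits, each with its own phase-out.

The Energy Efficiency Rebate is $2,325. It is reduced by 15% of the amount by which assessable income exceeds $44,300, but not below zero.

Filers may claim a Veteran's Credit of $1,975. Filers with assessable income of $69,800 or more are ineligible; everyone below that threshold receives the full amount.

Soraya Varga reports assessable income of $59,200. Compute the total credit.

Energy Efficiency Rebate: 15% of the $14,900 excess over $44,300 is $2,235; credit = $2,325 − $2,235 = $90.
Veteran's Credit: $59,200 is below the $69,800 cutoff, so the full $1,975 applies.
Total: $90 + $1,975 = $2,065.

$2,065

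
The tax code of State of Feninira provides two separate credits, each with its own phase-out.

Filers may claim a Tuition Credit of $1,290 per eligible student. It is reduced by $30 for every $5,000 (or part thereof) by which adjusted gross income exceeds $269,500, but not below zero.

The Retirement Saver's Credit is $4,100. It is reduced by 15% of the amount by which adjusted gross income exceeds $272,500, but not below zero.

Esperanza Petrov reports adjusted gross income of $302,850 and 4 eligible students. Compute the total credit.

$4,950

Tuition Credit: base = 4 × $1,290 = $5,160. income exceeds $269,500 by $33,350, which is 7 full-or-partial $5,000 increments; reduction = 7 × $30 = $210, leaving $4,950.
Retirement Saver's Credit: 15% of the $30,350 excess over $272,500 is $4,552.50 ≥ base, so the credit is $0.
Total: $4,950 + $0 = $4,950.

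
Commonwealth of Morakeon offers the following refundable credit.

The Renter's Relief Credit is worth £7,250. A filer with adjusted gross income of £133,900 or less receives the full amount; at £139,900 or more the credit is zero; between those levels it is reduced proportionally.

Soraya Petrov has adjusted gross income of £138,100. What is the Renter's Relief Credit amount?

Renter's Relief Credit: £138,100 is £4,200 into a £6,000 phase-out range, leaving 1,800/6,000 of the credit: £7,250 × 1,800/6,000 = £2,175.

£2,175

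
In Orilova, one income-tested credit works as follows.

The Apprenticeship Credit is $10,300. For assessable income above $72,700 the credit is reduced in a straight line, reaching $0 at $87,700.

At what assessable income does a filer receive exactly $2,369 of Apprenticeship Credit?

$2,369 is 2,369/10,300 of the full $10,300, so 7,931/10,300 of the $15,000 range has been used: income = $72,700 + $15,000 × 7,931/10,300 = $84,250.

$84,250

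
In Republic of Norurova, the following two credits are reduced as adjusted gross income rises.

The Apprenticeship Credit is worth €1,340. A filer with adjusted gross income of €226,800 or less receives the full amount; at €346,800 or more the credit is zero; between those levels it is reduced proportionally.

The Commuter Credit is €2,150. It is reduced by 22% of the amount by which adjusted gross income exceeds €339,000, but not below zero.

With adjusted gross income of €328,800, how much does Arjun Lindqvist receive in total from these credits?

Apprenticeship Credit: €328,800 is €102,000 into a €120,000 phase-out range, leaving 18,000/120,000 of the credit: €1,340 × 18,000/120,000 = €201.
Commuter Credit: €328,800 is at or below the €339,000 threshold, so the full €2,150 applies.
Total: €201 + €2,150 = €2,351.

€2,351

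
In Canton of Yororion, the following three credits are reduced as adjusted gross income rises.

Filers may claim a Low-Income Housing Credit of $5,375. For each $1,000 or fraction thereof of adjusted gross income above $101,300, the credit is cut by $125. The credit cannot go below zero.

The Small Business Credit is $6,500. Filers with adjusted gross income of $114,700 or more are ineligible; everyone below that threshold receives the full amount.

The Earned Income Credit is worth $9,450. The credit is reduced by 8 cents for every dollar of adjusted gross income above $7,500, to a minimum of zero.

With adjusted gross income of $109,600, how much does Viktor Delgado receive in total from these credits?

Low-Income Housing Credit: income exceeds $101,300 by $8,300, which is 9 full-or-partial $1,000 increments; reduction = 9 × $125 = $1,125, leaving $4,250.
Small Business Credit: $109,600 is below the $114,700 cutoff, so the full $6,500 applies.
Earned Income Credit: 8% of the $102,100 excess over $7,500 is $8,168; credit = $9,450 − $8,168 = $1,282.
Total: $4,250 + $6,500 + $1,282 = $12,032.

$12,032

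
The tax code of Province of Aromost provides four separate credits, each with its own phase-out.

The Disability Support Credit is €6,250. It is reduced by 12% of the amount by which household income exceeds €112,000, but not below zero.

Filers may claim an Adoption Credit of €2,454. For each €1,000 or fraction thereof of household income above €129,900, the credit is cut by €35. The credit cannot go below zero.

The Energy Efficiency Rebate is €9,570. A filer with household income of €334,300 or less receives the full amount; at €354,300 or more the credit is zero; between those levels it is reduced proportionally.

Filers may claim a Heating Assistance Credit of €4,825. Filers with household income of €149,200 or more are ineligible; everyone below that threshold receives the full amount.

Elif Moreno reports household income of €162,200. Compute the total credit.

Disability Support Credit: 12% of the €50,200 excess over €112,000 is €6,024; credit = €6,250 − €6,024 = €226.
Adoption Credit: income exceeds €129,900 by €32,300, which is 33 full-or-partial €1,000 increments; reduction = 33 × €35 = €1,155, leaving €1,299.
Energy Efficiency Rebate: €162,200 is at or below the €334,300 threshold, so the full €9,570 applies.
Heating Assistance Credit: €162,200 meets or exceeds the €149,200 cutoff, so the credit is €0.
Total: €226 + €1,299 + €9,570 + €0 = €11,095.

€11,095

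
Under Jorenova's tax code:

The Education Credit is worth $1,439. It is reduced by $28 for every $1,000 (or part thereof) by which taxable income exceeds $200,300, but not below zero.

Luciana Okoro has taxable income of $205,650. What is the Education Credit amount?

Education Credit: income exceeds $200,300 by $5,350, which is 6 full-or-partial $1,000 increments; reduction = 6 × $28 = $168, leaving $1,271.

$1,271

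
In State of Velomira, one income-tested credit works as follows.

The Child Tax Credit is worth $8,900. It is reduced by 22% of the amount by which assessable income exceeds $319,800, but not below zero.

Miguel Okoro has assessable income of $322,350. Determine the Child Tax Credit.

Child Tax Credit: 22% of the $2,550 excess over $319,800 is $561; credit = $8,900 − $561 = $8,339.

$8,339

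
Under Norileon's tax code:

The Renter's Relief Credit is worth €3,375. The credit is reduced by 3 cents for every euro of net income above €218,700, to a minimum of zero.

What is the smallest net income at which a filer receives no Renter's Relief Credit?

€331,200

The credit falls by 3% of each euro above €218,700, so it reaches zero when the excess is €3,375 / 3% = €112,500: income = €218,700 + €112,500 = €331,200.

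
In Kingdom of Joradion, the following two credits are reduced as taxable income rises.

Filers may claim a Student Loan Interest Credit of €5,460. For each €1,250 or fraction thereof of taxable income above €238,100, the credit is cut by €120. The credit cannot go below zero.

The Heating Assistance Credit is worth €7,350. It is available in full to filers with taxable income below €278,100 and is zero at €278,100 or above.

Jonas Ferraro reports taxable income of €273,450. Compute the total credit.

€9,330

Student Loan Interest Credit: income exceeds €238,100 by €35,350, which is 29 full-or-partial €1,250 increments; reduction = 29 × €120 = €3,480, leaving €1,980.
Heating Assistance Credit: €273,450 is below the €278,100 cutoff, so the full €7,350 applies.
Total: €1,980 + €7,350 = €9,330.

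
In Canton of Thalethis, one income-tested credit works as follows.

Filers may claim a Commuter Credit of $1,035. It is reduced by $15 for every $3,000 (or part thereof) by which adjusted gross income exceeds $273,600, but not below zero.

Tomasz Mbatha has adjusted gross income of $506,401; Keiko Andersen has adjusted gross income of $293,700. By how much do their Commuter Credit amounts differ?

Tomasz ($506,401): Commuter Credit: income exceeds $273,600 by $232,801 → 78 increments × $15 = $1,170 ≥ base, so the credit is $0.
Keiko ($293,700): Commuter Credit: income exceeds $273,600 by $20,100, which is 7 full-or-partial $3,000 increments; reduction = 7 × $15 = $105, leaving $930.
Difference: |$0 − $930| = $930.

$930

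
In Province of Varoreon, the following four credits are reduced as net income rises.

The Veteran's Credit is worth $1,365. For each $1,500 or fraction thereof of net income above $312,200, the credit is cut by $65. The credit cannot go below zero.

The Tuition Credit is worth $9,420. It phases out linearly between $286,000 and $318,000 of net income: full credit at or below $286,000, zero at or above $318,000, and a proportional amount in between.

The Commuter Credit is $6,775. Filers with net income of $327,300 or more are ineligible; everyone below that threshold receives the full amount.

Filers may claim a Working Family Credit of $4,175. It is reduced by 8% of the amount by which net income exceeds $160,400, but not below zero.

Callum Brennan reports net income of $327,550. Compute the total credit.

$650

Veteran's Credit: income exceeds $312,200 by $15,350, which is 11 full-or-partial $1,500 increments; reduction = 11 × $65 = $715, leaving $650.
Tuition Credit: $327,550 is at or above $318,000, so the credit is $0.
Commuter Credit: $327,550 meets or exceeds the $327,300 cutoff, so the credit is $0.
Working Family Credit: 8% of the $167,150 excess over $160,400 is $13,372 ≥ base, so the credit is $0.
Total: $650 + $0 + $0 + $0 = $650.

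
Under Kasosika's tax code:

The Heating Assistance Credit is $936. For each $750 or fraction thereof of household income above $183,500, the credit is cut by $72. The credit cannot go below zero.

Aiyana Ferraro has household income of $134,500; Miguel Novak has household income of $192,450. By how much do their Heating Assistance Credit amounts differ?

$864

Aiyana ($134,500): Heating Assistance Credit: $134,500 is at or below the $183,500 threshold, so the full $936 applies.
Miguel ($192,450): Heating Assistance Credit: income exceeds $183,500 by $8,950, which is 12 full-or-partial $750 increments; reduction = 12 × $72 = $864, leaving $72.
Difference: |$936 − $72| = $864.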